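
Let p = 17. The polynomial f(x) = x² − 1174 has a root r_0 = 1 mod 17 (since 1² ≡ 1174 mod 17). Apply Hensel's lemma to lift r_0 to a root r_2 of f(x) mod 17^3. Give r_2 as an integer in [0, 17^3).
r_2 = 3622 (mod 4913)

Hensel's recurrence: r_{i+1} = r_i − f(r_i)·(f′(r_i))^{-1} mod 17^{i+2}, with f′(x) = 2x. Iterate:
  r_0 = 1 (mod 17)
  r_1 = 154 (mod 289)
  r_2 = 3622 (mod 4913)
Final: r_2 = 3622, and one checks f(r_2) ≡ 0 mod 17^3.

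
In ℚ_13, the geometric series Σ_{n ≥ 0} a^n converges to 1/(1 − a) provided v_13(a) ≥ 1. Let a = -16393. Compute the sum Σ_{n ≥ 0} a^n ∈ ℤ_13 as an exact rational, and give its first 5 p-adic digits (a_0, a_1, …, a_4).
Σ a^n = 1/(1 − a) = 1/16394;  first 5 digits = (1, 0, 7, 5, 9)

v_13(a) = 2 ≥ 1, so the series converges in ℤ_13 to 1/(1 − a) = 1/(1 − (-16393)) = 1/16394. Expand this rational in ℤ_13: compute digits iteratively via d_i = x_i mod 13, x_{i+1} = (x_i − d_i)/13. The first 5 digits are (1, 0, 7, 5, 9).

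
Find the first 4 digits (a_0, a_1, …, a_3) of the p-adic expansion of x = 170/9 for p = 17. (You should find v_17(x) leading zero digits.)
(a_0, …, a_3) = (0, 3, 15, 1)

v_17(170/9) = 1, so a_0 = ... = a_0 = 0. Factor out: x = 17^1 · u with u = 10/9 a unit in ℤ_17. Expand u iteratively via a_{v+i} = u_i mod 17, u_{i+1} = (u_i − a_{v+i})/17:
  u_0 = 10/9;  a_1 = 3;  u_1 = (u_0 − 3)/17 = -1/9
  u_1 = -1/9;  a_2 = 15;  u_2 = (u_1 − 15)/17 = -8/9
  u_2 = -8/9;  a_3 = 1;  u_3 = (u_2 − 1)/17 = -1/9
Digits: (0, 3, 15, 1).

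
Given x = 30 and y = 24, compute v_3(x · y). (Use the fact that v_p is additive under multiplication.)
v_3(720) = 2

v_p(x) = 1 (factor: 30 = 3^1 · 10); v_p(y) = 1 (factor: 24 = 3^1 · 8). Additivity: v_p(xy) = v_p(x) + v_p(y) = 1 + 1 = 2. (Direct check: xy = 720 = 3^2 · (80).)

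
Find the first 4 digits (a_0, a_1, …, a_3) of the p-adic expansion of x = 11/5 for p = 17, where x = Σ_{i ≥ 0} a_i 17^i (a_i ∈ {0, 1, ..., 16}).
(a_0, …, a_3) = (9, 3, 10, 13)

v_17(11/5) = 0 (numerator and denominator both coprime to 17), so x ∈ ℤ_17^×. Compute digits iteratively via a_i = x_i mod 17, x_{i+1} = (x_i − a_i)/17, with x_0 = x:
  x_0 = 11/5;  a_0 = 9;  x_1 = (x_0 − 9)/17 = -2/5
  x_1 = -2/5;  a_1 = 3;  x_2 = (x_1 − 3)/17 = -1/5
  x_2 = -1/5;  a_2 = 10;  x_3 = (x_2 − 10)/17 = -3/5
  x_3 = -3/5;  a_3 = 13;  x_4 = (x_3 − 13)/17 = -4/5
Digits: (9, 3, 10, 13).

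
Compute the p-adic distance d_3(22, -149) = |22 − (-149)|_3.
d_3(22, -149) = 1/9

Step 1 — x − y = 22 − (-149) = 171. Step 2 — v_3(171) = 2 (factor: 171 = (3^2 · 19); the sign does not affect v_p). Step 3 — |x − y|_3 = 3^{-2} = 1/9.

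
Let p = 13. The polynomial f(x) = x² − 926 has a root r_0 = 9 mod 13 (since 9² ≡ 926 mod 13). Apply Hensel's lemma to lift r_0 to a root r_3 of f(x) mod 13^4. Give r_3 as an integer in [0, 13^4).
r_3 = 11163 (mod 28561)

Hensel's recurrence: r_{i+1} = r_i − f(r_i)·(f′(r_i))^{-1} mod 13^{i+2}, with f′(x) = 2x. Iterate:
  r_0 = 9 (mod 13)
  r_1 = 9 (mod 169)
  r_2 = 178 (mod 2197)
  r_3 = 11163 (mod 28561)
Final: r_3 = 11163, and one checks f(r_3) ≡ 0 mod 13^4.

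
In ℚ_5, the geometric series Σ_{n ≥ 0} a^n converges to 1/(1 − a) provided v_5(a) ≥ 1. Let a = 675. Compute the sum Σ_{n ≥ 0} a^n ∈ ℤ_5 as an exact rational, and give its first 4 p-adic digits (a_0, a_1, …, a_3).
Σ a^n = 1/(1 − a) = -1/674;  first 4 digits = (1, 0, 2, 0)

v_5(a) = 2 ≥ 1, so the series converges in ℤ_5 to 1/(1 − a) = 1/(1 − 675) = -1/674. Expand this rational in ℤ_5: compute digits iteratively via d_i = x_i mod 5, x_{i+1} = (x_i − d_i)/5. The first 4 digits are (1, 0, 2, 0).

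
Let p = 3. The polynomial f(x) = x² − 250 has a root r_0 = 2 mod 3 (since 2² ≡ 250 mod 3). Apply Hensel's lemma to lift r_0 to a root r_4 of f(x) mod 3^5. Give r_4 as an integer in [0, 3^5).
r_4 = 68 (mod 243)

Hensel's recurrence: r_{i+1} = r_i − f(r_i)·(f′(r_i))^{-1} mod 3^{i+2}, with f′(x) = 2x. Iterate:
  r_0 = 2 (mod 3)
  r_1 = 5 (mod 9)
  r_2 = 14 (mod 27)
  r_3 = 68 (mod 81)
  r_4 = 68 (mod 243)
Final: r_4 = 68, and one checks f(r_4) ≡ 0 mod 3^5.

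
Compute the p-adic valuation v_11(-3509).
v_11(-3509) = 2

v_11(n) is the largest exponent k such that 11^k divides n. Factor out: -3509 = -11^2 · 29. (Sign doesn't affect v_p.) So v_11(-3509) = 2.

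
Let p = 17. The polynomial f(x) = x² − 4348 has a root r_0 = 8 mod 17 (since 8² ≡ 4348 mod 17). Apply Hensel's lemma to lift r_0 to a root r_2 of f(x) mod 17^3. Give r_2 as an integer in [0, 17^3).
r_2 = 4105 (mod 4913)

Hensel's recurrence: r_{i+1} = r_i − f(r_i)·(f′(r_i))^{-1} mod 17^{i+2}, with f′(x) = 2x. Iterate:
  r_0 = 8 (mod 17)
  r_1 = 59 (mod 289)
  r_2 = 4105 (mod 4913)
Final: r_2 = 4105, and one checks f(r_2) ≡ 0 mod 17^3.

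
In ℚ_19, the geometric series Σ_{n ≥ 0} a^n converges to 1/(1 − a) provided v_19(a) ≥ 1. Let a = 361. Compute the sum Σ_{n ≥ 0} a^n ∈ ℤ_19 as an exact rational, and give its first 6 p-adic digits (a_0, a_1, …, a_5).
Σ a^n = 1/(1 − a) = -1/360;  first 6 digits = (1, 0, 1, 0, 1, 0)

v_19(a) = 2 ≥ 1, so the series converges in ℤ_19 to 1/(1 − a) = 1/(1 − 361) = -1/360. Expand this rational in ℤ_19: compute digits iteratively via d_i = x_i mod 19, x_{i+1} = (x_i − d_i)/19. The first 6 digits are (1, 0, 1, 0, 1, 0).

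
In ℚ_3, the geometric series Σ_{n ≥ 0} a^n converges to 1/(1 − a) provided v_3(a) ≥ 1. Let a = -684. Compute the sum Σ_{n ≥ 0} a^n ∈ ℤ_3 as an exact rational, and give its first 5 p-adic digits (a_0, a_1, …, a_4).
Σ a^n = 1/(1 − a) = 1/685;  first 5 digits = (1, 0, 2, 1, 1)

v_3(a) = 2 ≥ 1, so the series converges in ℤ_3 to 1/(1 − a) = 1/(1 − (-684)) = 1/685. Expand this rational in ℤ_3: compute digits iteratively via d_i = x_i mod 3, x_{i+1} = (x_i − d_i)/3. The first 5 digits are (1, 0, 2, 1, 1).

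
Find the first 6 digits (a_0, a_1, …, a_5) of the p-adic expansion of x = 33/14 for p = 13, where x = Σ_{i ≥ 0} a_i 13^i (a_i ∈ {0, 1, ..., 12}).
(a_0, …, a_5) = (7, 8, 4, 8, 4, 8)

v_13(33/14) = 0 (numerator and denominator both coprime to 13), so x ∈ ℤ_13^×. Compute digits iteratively via a_i = x_i mod 13, x_{i+1} = (x_i − a_i)/13, with x_0 = x:
  x_0 = 33/14;  a_0 = 7;  x_1 = (x_0 − 7)/13 = -5/14
  x_1 = -5/14;  a_1 = 8;  x_2 = (x_1 − 8)/13 = -9/14
  x_2 = -9/14;  a_2 = 4;  x_3 = (x_2 − 4)/13 = -5/14
  x_3 = -5/14;  a_3 = 8;  x_4 = (x_3 − 8)/13 = -9/14
  x_4 = -9/14;  a_4 = 4;  x_5 = (x_4 − 4)/13 = -5/14
  x_5 = -5/14;  a_5 = 8;  x_6 = (x_5 − 8)/13 = -9/14
Digits: (7, 8, 4, 8, 4, 8).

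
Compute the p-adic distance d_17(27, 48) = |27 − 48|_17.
d_17(27, 48) = 1

Step 1 — x − y = 27 − 48 = -21. Step 2 — v_17(-21) = 0 (factor: -21 = −(17^0 · 21); the sign does not affect v_p). Step 3 — |x − y|_17 = 17^{0} = 1.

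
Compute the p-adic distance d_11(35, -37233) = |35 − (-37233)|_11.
d_11(35, -37233) = 1/1331

Step 1 — x − y = 35 − (-37233) = 37268. Step 2 — v_11(37268) = 3 (factor: 37268 = (11^3 · 28); the sign does not affect v_p). Step 3 — |x − y|_11 = 11^{-3} = 1/1331.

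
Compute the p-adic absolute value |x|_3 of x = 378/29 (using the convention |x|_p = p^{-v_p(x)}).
|378/29|_3 = 1/27

Step 1 — compute v_3(x) by factoring powers of 3 out of the numerator and denominator: v_3(378/29) = 3. Step 2 — apply |x|_p = p^{-v_p(x)} = 3^{-3} = 1/27.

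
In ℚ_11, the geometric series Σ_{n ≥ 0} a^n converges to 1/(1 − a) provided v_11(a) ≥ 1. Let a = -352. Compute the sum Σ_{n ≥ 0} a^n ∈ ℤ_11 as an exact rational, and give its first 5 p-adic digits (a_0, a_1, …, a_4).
Σ a^n = 1/(1 − a) = 1/353;  first 5 digits = (1, 1, 9, 5, 0)

v_11(a) = 1 ≥ 1, so the series converges in ℤ_11 to 1/(1 − a) = 1/(1 − (-352)) = 1/353. Expand this rational in ℤ_11: compute digits iteratively via d_i = x_i mod 11, x_{i+1} = (x_i − d_i)/11. The first 5 digits are (1, 1, 9, 5, 0).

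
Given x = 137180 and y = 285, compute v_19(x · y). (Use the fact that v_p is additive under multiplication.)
v_19(39096300) = 4

v_p(x) = 3 (factor: 137180 = 19^3 · 20); v_p(y) = 1 (factor: 285 = 19^1 · 15). Additivity: v_p(xy) = v_p(x) + v_p(y) = 3 + 1 = 4. (Direct check: xy = 39096300 = 19^4 · (300).)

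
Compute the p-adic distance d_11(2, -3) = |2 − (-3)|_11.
d_11(2, -3) = 1

Step 1 — x − y = 2 − (-3) = 5. Step 2 — v_11(5) = 0 (factor: 5 = (11^0 · 5); the sign does not affect v_p). Step 3 — |x − y|_11 = 11^{0} = 1.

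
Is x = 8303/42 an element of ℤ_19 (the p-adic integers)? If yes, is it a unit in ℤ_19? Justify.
x ∈ ℤ_19 but not a unit; v_19(x) = 2 > 0

ℤ_19 = {x ∈ ℚ_19 : v_19(x) ≥ 0} and ℤ_19^× = {x ∈ ℤ_19 : v_19(x) = 0}. Here v_19(8303/42) = v_19(num) − v_19(den) = 2; compare against these criteria.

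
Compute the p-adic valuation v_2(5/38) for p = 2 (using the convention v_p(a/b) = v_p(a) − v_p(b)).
v_2(5/38) = -1

Factor powers of 2 from the numerator and denominator of the reduced fraction: 5 = 2^0 · 5 and 38 = 2^1 · 19. Apply v_p(a/b) = v_p(a) − v_p(b): v_2(5/38) = 0 − 1 = -1.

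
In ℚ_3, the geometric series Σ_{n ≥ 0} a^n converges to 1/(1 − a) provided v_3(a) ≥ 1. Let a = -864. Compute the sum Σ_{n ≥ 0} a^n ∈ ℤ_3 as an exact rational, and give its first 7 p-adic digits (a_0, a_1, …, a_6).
Σ a^n = 1/(1 − a) = 1/865;  first 7 digits = (1, 0, 0, 1, 1, 2, 2)

v_3(a) = 3 ≥ 1, so the series converges in ℤ_3 to 1/(1 − a) = 1/(1 − (-864)) = 1/865. Expand this rational in ℤ_3: compute digits iteratively via d_i = x_i mod 3, x_{i+1} = (x_i − d_i)/3. The first 7 digits are (1, 0, 0, 1, 1, 2, 2).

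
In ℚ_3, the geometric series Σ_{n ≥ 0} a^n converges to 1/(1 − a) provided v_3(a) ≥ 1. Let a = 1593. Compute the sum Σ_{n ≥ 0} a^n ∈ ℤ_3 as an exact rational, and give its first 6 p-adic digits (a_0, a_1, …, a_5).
Σ a^n = 1/(1 − a) = -1/1592;  first 6 digits = (1, 0, 0, 2, 1, 0)

v_3(a) = 3 ≥ 1, so the series converges in ℤ_3 to 1/(1 − a) = 1/(1 − 1593) = -1/1592. Expand this rational in ℤ_3: compute digits iteratively via d_i = x_i mod 3, x_{i+1} = (x_i − d_i)/3. The first 6 digits are (1, 0, 0, 2, 1, 0).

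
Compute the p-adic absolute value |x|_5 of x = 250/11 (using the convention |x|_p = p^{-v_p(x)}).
|250/11|_5 = 1/125

Step 1 — compute v_5(x) by factoring powers of 5 out of the numerator and denominator: v_5(250/11) = 3. Step 2 — apply |x|_p = p^{-v_p(x)} = 5^{-3} = 1/125.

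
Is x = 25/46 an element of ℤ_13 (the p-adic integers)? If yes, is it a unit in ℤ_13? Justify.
x ∈ ℤ_13^× (unit); v_13(x) = 0

ℤ_13 = {x ∈ ℚ_13 : v_13(x) ≥ 0} and ℤ_13^× = {x ∈ ℤ_13 : v_13(x) = 0}. Here v_13(25/46) = v_13(num) − v_13(den) = 0; compare against these criteria.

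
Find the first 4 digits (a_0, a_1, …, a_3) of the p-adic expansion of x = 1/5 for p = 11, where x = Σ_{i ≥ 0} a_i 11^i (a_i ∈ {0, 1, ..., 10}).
(a_0, …, a_3) = (9, 8, 8, 8)

v_11(1/5) = 0 (numerator and denominator both coprime to 11), so x ∈ ℤ_11^×. Compute digits iteratively via a_i = x_i mod 11, x_{i+1} = (x_i − a_i)/11, with x_0 = x:
  x_0 = 1/5;  a_0 = 9;  x_1 = (x_0 − 9)/11 = -4/5
  x_1 = -4/5;  a_1 = 8;  x_2 = (x_1 − 8)/11 = -4/5
  x_2 = -4/5;  a_2 = 8;  x_3 = (x_2 − 8)/11 = -4/5
  x_3 = -4/5;  a_3 = 8;  x_4 = (x_3 − 8)/11 = -4/5
Digits: (9, 8, 8, 8).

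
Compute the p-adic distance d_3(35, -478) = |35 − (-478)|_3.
d_3(35, -478) = 1/27

Step 1 — x − y = 35 − (-478) = 513. Step 2 — v_3(513) = 3 (factor: 513 = (3^3 · 19); the sign does not affect v_p). Step 3 — |x − y|_3 = 3^{-3} = 1/27.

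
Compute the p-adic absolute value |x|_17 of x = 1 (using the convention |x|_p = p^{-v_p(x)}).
|1|_17 = 1

Step 1 — compute v_17(x) by factoring powers of 17 out of the numerator and denominator: v_17(1) = 0. Step 2 — apply |x|_p = p^{-v_p(x)} = 17^{0} = 1.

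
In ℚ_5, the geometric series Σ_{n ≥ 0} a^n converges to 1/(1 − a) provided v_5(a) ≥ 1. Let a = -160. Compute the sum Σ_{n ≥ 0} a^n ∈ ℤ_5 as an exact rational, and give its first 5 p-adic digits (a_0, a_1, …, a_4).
Σ a^n = 1/(1 − a) = 1/161;  first 5 digits = (1, 3, 2, 0, 3)

v_5(a) = 1 ≥ 1, so the series converges in ℤ_5 to 1/(1 − a) = 1/(1 − (-160)) = 1/161. Expand this rational in ℤ_5: compute digits iteratively via d_i = x_i mod 5, x_{i+1} = (x_i − d_i)/5. The first 5 digits are (1, 3, 2, 0, 3).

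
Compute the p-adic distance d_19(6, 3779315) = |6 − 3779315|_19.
d_19(6, 3779315) = 1/130321

Step 1 — x − y = 6 − 3779315 = -3779309. Step 2 — v_19(-3779309) = 4 (factor: -3779309 = −(19^4 · 29); the sign does not affect v_p). Step 3 — |x − y|_19 = 19^{-4} = 1/130321.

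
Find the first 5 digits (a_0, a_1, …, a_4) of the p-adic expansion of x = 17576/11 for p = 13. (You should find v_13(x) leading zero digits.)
(a_0, …, a_4) = (0, 0, 0, 9, 10)

v_13(17576/11) = 3, so a_0 = ... = a_2 = 0. Factor out: x = 13^3 · u with u = 8/11 a unit in ℤ_13. Expand u iteratively via a_{v+i} = u_i mod 13, u_{i+1} = (u_i − a_{v+i})/13:
  u_0 = 8/11;  a_3 = 9;  u_1 = (u_0 − 9)/13 = -7/11
  u_1 = -7/11;  a_4 = 10;  u_2 = (u_1 − 10)/13 = -9/11
Digits: (0, 0, 0, 9, 10).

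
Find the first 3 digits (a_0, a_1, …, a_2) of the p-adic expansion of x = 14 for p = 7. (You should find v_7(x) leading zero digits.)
(a_0, …, a_2) = (0, 2, 0)

v_7(14) = 1, so a_0 = ... = a_0 = 0. Factor out: x = 7^1 · u with u = 2 a unit in ℤ_7. Expand u iteratively via a_{v+i} = u_i mod 7, u_{i+1} = (u_i − a_{v+i})/7:
  u_0 = 2;  a_1 = 2;  u_1 = (u_0 − 2)/7 = 0
  u_1 = 0;  a_2 = 0;  u_2 = (u_1 − 0)/7 = 0
Digits: (0, 2, 0).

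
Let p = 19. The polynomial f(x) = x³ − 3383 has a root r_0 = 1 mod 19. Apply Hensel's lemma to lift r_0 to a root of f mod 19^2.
r_1 = 286 (mod 361)

Hensel: r_{i+1} = r_i − f(r_i)/f′(r_i) mod 19^{i+2}, where f′(x) = 3x². Iterate:
  r_0 = 1 (mod 19)
  r_1 = 286 (mod 361)
Final: r = 286 with f(r) ≡ 0 mod 19^2.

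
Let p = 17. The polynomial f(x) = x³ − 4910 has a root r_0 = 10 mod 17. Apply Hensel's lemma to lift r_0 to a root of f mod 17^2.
r_1 = 129 (mod 289)

Hensel: r_{i+1} = r_i − f(r_i)/f′(r_i) mod 17^{i+2}, where f′(x) = 3x². Iterate:
  r_0 = 10 (mod 17)
  r_1 = 129 (mod 289)
Final: r = 129 with f(r) ≡ 0 mod 17^2.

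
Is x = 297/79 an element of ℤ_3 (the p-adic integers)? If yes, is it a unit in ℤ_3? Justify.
x ∈ ℤ_3 but not a unit; v_3(x) = 3 > 0

ℤ_3 = {x ∈ ℚ_3 : v_3(x) ≥ 0} and ℤ_3^× = {x ∈ ℤ_3 : v_3(x) = 0}. Here v_3(297/79) = v_3(num) − v_3(den) = 3; compare against these criteria.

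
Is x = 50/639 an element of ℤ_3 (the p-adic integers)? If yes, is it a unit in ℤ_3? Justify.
x ∉ ℤ_3 (v_3(x) = -2 < 0)

ℤ_3 = {x ∈ ℚ_3 : v_3(x) ≥ 0} and ℤ_3^× = {x ∈ ℤ_3 : v_3(x) = 0}. Here v_3(50/639) = v_3(num) − v_3(den) = -2; compare against these criteria.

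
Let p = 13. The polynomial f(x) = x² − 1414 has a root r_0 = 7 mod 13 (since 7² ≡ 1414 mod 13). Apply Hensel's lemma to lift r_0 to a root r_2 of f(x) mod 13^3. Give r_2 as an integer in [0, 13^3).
r_2 = 1034 (mod 2197)

Hensel's recurrence: r_{i+1} = r_i − f(r_i)·(f′(r_i))^{-1} mod 13^{i+2}, with f′(x) = 2x. Iterate:
  r_0 = 7 (mod 13)
  r_1 = 20 (mod 169)
  r_2 = 1034 (mod 2197)
Final: r_2 = 1034, and one checks f(r_2) ≡ 0 mod 13^3.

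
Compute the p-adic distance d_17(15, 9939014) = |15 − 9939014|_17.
d_17(15, 9939014) = 1/1419857

Step 1 — x − y = 15 − 9939014 = -9938999. Step 2 — v_17(-9938999) = 5 (factor: -9938999 = −(17^5 · 7); the sign does not affect v_p). Step 3 — |x − y|_17 = 17^{-5} = 1/1419857.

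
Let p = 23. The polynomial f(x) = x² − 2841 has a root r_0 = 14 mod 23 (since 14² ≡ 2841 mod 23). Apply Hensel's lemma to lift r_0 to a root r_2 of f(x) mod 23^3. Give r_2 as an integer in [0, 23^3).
r_2 = 543 (mod 12167)

Hensel's recurrence: r_{i+1} = r_i − f(r_i)·(f′(r_i))^{-1} mod 23^{i+2}, with f′(x) = 2x. Iterate:
  r_0 = 14 (mod 23)
  r_1 = 14 (mod 529)
  r_2 = 543 (mod 12167)
Final: r_2 = 543, and one checks f(r_2) ≡ 0 mod 23^3.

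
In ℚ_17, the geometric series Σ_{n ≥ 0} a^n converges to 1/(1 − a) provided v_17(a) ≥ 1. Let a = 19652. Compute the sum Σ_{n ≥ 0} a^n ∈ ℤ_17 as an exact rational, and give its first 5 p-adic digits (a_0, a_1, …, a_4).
Σ a^n = 1/(1 − a) = -1/19651;  first 5 digits = (1, 0, 0, 4, 0)

v_17(a) = 3 ≥ 1, so the series converges in ℤ_17 to 1/(1 − a) = 1/(1 − 19652) = -1/19651. Expand this rational in ℤ_17: compute digits iteratively via d_i = x_i mod 17, x_{i+1} = (x_i − d_i)/17. The first 5 digits are (1, 0, 0, 4, 0).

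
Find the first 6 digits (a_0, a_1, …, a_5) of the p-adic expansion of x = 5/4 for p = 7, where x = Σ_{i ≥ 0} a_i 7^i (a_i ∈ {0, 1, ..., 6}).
(a_0, …, a_5) = (3, 5, 1, 5, 1, 5)

v_7(5/4) = 0 (numerator and denominator both coprime to 7), so x ∈ ℤ_7^×. Compute digits iteratively via a_i = x_i mod 7, x_{i+1} = (x_i − a_i)/7, with x_0 = x:
  x_0 = 5/4;  a_0 = 3;  x_1 = (x_0 − 3)/7 = -1/4
  x_1 = -1/4;  a_1 = 5;  x_2 = (x_1 − 5)/7 = -3/4
  x_2 = -3/4;  a_2 = 1;  x_3 = (x_2 − 1)/7 = -1/4
  x_3 = -1/4;  a_3 = 5;  x_4 = (x_3 − 5)/7 = -3/4
  x_4 = -3/4;  a_4 = 1;  x_5 = (x_4 − 1)/7 = -1/4
  x_5 = -1/4;  a_5 = 5;  x_6 = (x_5 − 5)/7 = -3/4
Digits: (3, 5, 1, 5, 1, 5).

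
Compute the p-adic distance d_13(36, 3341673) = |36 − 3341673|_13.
d_13(36, 3341673) = 1/371293

Step 1 — x − y = 36 − 3341673 = -3341637. Step 2 — v_13(-3341637) = 5 (factor: -3341637 = −(13^5 · 9); the sign does not affect v_p). Step 3 — |x − y|_13 = 13^{-5} = 1/371293.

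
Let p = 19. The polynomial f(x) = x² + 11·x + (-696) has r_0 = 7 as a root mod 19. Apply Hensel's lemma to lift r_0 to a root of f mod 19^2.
r_1 = 102 (mod 361)

Hensel: r_{i+1} = r_i − f(r_i)·(f′(r_i))^{-1} mod 19^{i+2}, f′(x) = 2x + 11. Iterate:
  r_0 = 7 (mod 19)
  r_1 = 102 (mod 361)
Final: r = 102 satisfies f(r) ≡ 0 mod 19^2.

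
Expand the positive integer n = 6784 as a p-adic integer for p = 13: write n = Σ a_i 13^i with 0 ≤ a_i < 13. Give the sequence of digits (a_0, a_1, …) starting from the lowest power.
(a_0, a_1, …) = (11, 1, 1, 3)

Repeated division by 13 gives the digits low-to-high: 6784 = 11 + 1·13^1 + 1·13^2 + 3·13^3. Digit sequence: (11, 1, 1, 3).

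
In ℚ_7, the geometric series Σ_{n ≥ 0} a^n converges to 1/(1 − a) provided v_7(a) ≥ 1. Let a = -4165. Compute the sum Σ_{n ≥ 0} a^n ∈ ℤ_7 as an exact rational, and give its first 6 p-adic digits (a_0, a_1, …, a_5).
Σ a^n = 1/(1 − a) = 1/4166;  first 6 digits = (1, 0, 6, 1, 6, 2)

v_7(a) = 2 ≥ 1, so the series converges in ℤ_7 to 1/(1 − a) = 1/(1 − (-4165)) = 1/4166. Expand this rational in ℤ_7: compute digits iteratively via d_i = x_i mod 7, x_{i+1} = (x_i − d_i)/7. The first 6 digits are (1, 0, 6, 1, 6, 2).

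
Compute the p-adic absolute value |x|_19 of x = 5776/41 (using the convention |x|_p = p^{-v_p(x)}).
|5776/41|_19 = 1/361

Step 1 — compute v_19(x) by factoring powers of 19 out of the numerator and denominator: v_19(5776/41) = 2. Step 2 — apply |x|_p = p^{-v_p(x)} = 19^{-2} = 1/361.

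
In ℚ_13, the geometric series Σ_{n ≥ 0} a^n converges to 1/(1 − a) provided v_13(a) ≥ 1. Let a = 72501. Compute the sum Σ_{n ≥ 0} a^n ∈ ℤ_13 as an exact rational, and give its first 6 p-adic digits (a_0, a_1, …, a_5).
Σ a^n = 1/(1 − a) = -1/72500;  first 6 digits = (1, 0, 0, 7, 2, 0)

v_13(a) = 3 ≥ 1, so the series converges in ℤ_13 to 1/(1 − a) = 1/(1 − 72501) = -1/72500. Expand this rational in ℤ_13: compute digits iteratively via d_i = x_i mod 13, x_{i+1} = (x_i − d_i)/13. The first 6 digits are (1, 0, 0, 7, 2, 0).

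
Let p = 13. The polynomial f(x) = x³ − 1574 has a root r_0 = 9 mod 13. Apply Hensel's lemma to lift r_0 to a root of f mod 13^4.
r_3 = 13529 (mod 28561)

Hensel: r_{i+1} = r_i − f(r_i)/f′(r_i) mod 13^{i+2}, where f′(x) = 3x². Iterate:
  r_0 = 9 (mod 13)
  r_1 = 9 (mod 169)
  r_2 = 347 (mod 2197)
  r_3 = 13529 (mod 28561)
Final: r = 13529 with f(r) ≡ 0 mod 13^4.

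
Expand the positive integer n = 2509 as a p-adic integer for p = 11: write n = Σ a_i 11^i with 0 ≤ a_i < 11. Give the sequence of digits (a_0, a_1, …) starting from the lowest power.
(a_0, a_1, …) = (1, 8, 9, 1)

Repeated division by 11 gives the digits low-to-high: 2509 = 1 + 8·11^1 + 9·11^2 + 1·11^3. Digit sequence: (1, 8, 9, 1).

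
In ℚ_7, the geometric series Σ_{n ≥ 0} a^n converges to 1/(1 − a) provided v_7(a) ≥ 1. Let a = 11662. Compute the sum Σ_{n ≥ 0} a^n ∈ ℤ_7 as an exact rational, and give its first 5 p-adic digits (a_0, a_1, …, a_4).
Σ a^n = 1/(1 − a) = -1/11661;  first 5 digits = (1, 0, 0, 6, 4)

v_7(a) = 3 ≥ 1, so the series converges in ℤ_7 to 1/(1 − a) = 1/(1 − 11662) = -1/11661. Expand this rational in ℤ_7: compute digits iteratively via d_i = x_i mod 7, x_{i+1} = (x_i − d_i)/7. The first 5 digits are (1, 0, 0, 6, 4).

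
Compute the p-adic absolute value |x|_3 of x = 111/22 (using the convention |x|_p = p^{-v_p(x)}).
|111/22|_3 = 1/3

Step 1 — compute v_3(x) by factoring powers of 3 out of the numerator and denominator: v_3(111/22) = 1. Step 2 — apply |x|_p = p^{-v_p(x)} = 3^{-1} = 1/3.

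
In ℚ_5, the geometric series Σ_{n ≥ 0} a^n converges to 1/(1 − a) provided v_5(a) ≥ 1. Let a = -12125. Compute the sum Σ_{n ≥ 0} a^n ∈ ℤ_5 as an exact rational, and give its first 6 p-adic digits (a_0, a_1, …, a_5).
Σ a^n = 1/(1 − a) = 1/12126;  first 6 digits = (1, 0, 0, 3, 0, 1)

v_5(a) = 3 ≥ 1, so the series converges in ℤ_5 to 1/(1 − a) = 1/(1 − (-12125)) = 1/12126. Expand this rational in ℤ_5: compute digits iteratively via d_i = x_i mod 5, x_{i+1} = (x_i − d_i)/5. The first 6 digits are (1, 0, 0, 3, 0, 1).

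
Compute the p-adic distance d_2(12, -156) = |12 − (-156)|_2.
d_2(12, -156) = 1/8

Step 1 — x − y = 12 − (-156) = 168. Step 2 — v_2(168) = 3 (factor: 168 = (2^3 · 21); the sign does not affect v_p). Step 3 — |x − y|_2 = 2^{-3} = 1/8.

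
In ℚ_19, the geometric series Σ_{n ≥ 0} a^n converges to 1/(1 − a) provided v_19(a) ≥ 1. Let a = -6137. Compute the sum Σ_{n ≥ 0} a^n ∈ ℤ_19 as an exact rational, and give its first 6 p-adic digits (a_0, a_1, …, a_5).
Σ a^n = 1/(1 − a) = 1/6138;  first 6 digits = (1, 0, 2, 18, 3, 15)

v_19(a) = 2 ≥ 1, so the series converges in ℤ_19 to 1/(1 − a) = 1/(1 − (-6137)) = 1/6138. Expand this rational in ℤ_19: compute digits iteratively via d_i = x_i mod 19, x_{i+1} = (x_i − d_i)/19. The first 6 digits are (1, 0, 2, 18, 3, 15).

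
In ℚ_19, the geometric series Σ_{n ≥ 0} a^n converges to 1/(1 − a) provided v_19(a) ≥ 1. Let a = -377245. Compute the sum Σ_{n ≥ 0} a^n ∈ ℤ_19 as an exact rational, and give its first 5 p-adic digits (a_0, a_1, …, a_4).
Σ a^n = 1/(1 − a) = 1/377246;  first 5 digits = (1, 0, 0, 2, 16)

v_19(a) = 3 ≥ 1, so the series converges in ℤ_19 to 1/(1 − a) = 1/(1 − (-377245)) = 1/377246. Expand this rational in ℤ_19: compute digits iteratively via d_i = x_i mod 19, x_{i+1} = (x_i − d_i)/19. The first 5 digits are (1, 0, 0, 2, 16).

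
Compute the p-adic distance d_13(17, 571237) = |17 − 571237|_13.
d_13(17, 571237) = 1/28561

Step 1 — x − y = 17 − 571237 = -571220. Step 2 — v_13(-571220) = 4 (factor: -571220 = −(13^4 · 20); the sign does not affect v_p). Step 3 — |x − y|_13 = 13^{-4} = 1/28561.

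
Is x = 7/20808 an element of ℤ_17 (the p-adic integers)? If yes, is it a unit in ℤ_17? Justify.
x ∉ ℤ_17 (v_17(x) = -2 < 0)

ℤ_17 = {x ∈ ℚ_17 : v_17(x) ≥ 0} and ℤ_17^× = {x ∈ ℤ_17 : v_17(x) = 0}. Here v_17(7/20808) = v_17(num) − v_17(den) = -2; compare against these criteria.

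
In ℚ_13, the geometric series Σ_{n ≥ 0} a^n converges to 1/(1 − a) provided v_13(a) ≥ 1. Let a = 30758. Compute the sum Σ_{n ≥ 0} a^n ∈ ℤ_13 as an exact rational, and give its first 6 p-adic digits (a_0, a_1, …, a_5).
Σ a^n = 1/(1 − a) = -1/30757;  first 6 digits = (1, 0, 0, 1, 1, 0)

v_13(a) = 3 ≥ 1, so the series converges in ℤ_13 to 1/(1 − a) = 1/(1 − 30758) = -1/30757. Expand this rational in ℤ_13: compute digits iteratively via d_i = x_i mod 13, x_{i+1} = (x_i − d_i)/13. The first 6 digits are (1, 0, 0, 1, 1, 0).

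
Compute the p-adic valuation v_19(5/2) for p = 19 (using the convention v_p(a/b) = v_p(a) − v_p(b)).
v_19(5/2) = 0

Factor powers of 19 from the numerator and denominator of the reduced fraction: 5 = 19^0 · 5 and 2 = 19^0 · 2. Apply v_p(a/b) = v_p(a) − v_p(b): v_19(5/2) = 0 − 0 = 0.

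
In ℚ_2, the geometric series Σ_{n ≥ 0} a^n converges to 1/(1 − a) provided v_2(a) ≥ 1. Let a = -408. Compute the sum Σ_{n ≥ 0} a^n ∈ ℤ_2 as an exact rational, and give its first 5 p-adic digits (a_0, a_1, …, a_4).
Σ a^n = 1/(1 − a) = 1/409;  first 5 digits = (1, 0, 0, 1, 0)

v_2(a) = 3 ≥ 1, so the series converges in ℤ_2 to 1/(1 − a) = 1/(1 − (-408)) = 1/409. Expand this rational in ℤ_2: compute digits iteratively via d_i = x_i mod 2, x_{i+1} = (x_i − d_i)/2. The first 5 digits are (1, 0, 0, 1, 0).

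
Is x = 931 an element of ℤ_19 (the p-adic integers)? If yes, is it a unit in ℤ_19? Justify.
x ∈ ℤ_19 but not a unit; v_19(x) = 1 > 0

ℤ_19 = {x ∈ ℚ_19 : v_19(x) ≥ 0} and ℤ_19^× = {x ∈ ℤ_19 : v_19(x) = 0}. Here v_19(931) = v_19(num) − v_19(den) = 1; compare against these criteria.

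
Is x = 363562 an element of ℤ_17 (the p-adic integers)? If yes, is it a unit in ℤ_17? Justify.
x ∈ ℤ_17 but not a unit; v_17(x) = 3 > 0

ℤ_17 = {x ∈ ℚ_17 : v_17(x) ≥ 0} and ℤ_17^× = {x ∈ ℤ_17 : v_17(x) = 0}. Here v_17(363562) = v_17(num) − v_17(den) = 3; compare against these criteria.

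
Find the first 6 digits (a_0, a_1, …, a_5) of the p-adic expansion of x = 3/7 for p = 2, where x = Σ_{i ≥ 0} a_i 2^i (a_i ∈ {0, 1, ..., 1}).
(a_0, …, a_5) = (1, 0, 1, 0, 0, 1)

v_2(3/7) = 0 (numerator and denominator both coprime to 2), so x ∈ ℤ_2^×. Compute digits iteratively via a_i = x_i mod 2, x_{i+1} = (x_i − a_i)/2, with x_0 = x:
  x_0 = 3/7;  a_0 = 1;  x_1 = (x_0 − 1)/2 = -2/7
  x_1 = -2/7;  a_1 = 0;  x_2 = (x_1 − 0)/2 = -1/7
  x_2 = -1/7;  a_2 = 1;  x_3 = (x_2 − 1)/2 = -4/7
  x_3 = -4/7;  a_3 = 0;  x_4 = (x_3 − 0)/2 = -2/7
  x_4 = -2/7;  a_4 = 0;  x_5 = (x_4 − 0)/2 = -1/7
  x_5 = -1/7;  a_5 = 1;  x_6 = (x_5 − 1)/2 = -4/7
Digits: (1, 0, 1, 0, 0, 1).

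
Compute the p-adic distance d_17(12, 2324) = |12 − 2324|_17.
d_17(12, 2324) = 1/289

Step 1 — x − y = 12 − 2324 = -2312. Step 2 — v_17(-2312) = 2 (factor: -2312 = −(17^2 · 8); the sign does not affect v_p). Step 3 — |x − y|_17 = 17^{-2} = 1/289.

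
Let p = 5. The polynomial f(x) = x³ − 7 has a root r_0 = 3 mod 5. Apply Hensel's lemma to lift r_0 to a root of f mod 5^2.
r_1 = 18 (mod 25)

Hensel: r_{i+1} = r_i − f(r_i)/f′(r_i) mod 5^{i+2}, where f′(x) = 3x². Iterate:
  r_0 = 3 (mod 5)
  r_1 = 18 (mod 25)
Final: r = 18 with f(r) ≡ 0 mod 5^2.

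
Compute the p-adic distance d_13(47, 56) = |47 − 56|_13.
d_13(47, 56) = 1

Step 1 — x − y = 47 − 56 = -9. Step 2 — v_13(-9) = 0 (factor: -9 = −(13^0 · 9); the sign does not affect v_p). Step 3 — |x − y|_13 = 13^{0} = 1.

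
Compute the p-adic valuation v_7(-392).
v_7(-392) = 2

v_7(n) is the largest exponent k such that 7^k divides n. Factor out: -392 = -7^2 · 8. (Sign doesn't affect v_p.) So v_7(-392) = 2.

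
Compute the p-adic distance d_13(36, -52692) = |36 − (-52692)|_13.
d_13(36, -52692) = 1/2197

Step 1 — x − y = 36 − (-52692) = 52728. Step 2 — v_13(52728) = 3 (factor: 52728 = (13^3 · 24); the sign does not affect v_p). Step 3 — |x − y|_13 = 13^{-3} = 1/2197.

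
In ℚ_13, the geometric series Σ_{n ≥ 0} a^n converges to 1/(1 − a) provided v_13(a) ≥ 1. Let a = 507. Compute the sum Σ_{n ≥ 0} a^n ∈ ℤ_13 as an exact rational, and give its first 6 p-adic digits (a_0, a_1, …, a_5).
Σ a^n = 1/(1 − a) = -1/506;  first 6 digits = (1, 0, 3, 0, 9, 0)

v_13(a) = 2 ≥ 1, so the series converges in ℤ_13 to 1/(1 − a) = 1/(1 − 507) = -1/506. Expand this rational in ℤ_13: compute digits iteratively via d_i = x_i mod 13, x_{i+1} = (x_i − d_i)/13. The first 6 digits are (1, 0, 3, 0, 9, 0).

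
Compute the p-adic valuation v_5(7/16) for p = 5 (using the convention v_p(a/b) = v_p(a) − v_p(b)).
v_5(7/16) = 0

Factor powers of 5 from the numerator and denominator of the reduced fraction: 7 = 5^0 · 7 and 16 = 5^0 · 16. Apply v_p(a/b) = v_p(a) − v_p(b): v_5(7/16) = 0 − 0 = 0.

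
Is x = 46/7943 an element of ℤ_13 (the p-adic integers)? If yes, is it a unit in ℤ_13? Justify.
x ∉ ℤ_13 (v_13(x) = -2 < 0)

ℤ_13 = {x ∈ ℚ_13 : v_13(x) ≥ 0} and ℤ_13^× = {x ∈ ℤ_13 : v_13(x) = 0}. Here v_13(46/7943) = v_13(num) − v_13(den) = -2; compare against these criteria.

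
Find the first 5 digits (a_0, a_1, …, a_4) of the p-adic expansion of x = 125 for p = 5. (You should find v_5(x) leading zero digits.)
(a_0, …, a_4) = (0, 0, 0, 1, 0)

v_5(125) = 3, so a_0 = ... = a_2 = 0. Factor out: x = 5^3 · u with u = 1 a unit in ℤ_5. Expand u iteratively via a_{v+i} = u_i mod 5, u_{i+1} = (u_i − a_{v+i})/5:
  u_0 = 1;  a_3 = 1;  u_1 = (u_0 − 1)/5 = 0
  u_1 = 0;  a_4 = 0;  u_2 = (u_1 − 0)/5 = 0
Digits: (0, 0, 0, 1, 0).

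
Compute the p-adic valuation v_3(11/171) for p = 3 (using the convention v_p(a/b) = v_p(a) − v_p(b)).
v_3(11/171) = -2

Factor powers of 3 from the numerator and denominator of the reduced fraction: 11 = 3^0 · 11 and 171 = 3^2 · 19. Apply v_p(a/b) = v_p(a) − v_p(b): v_3(11/171) = 0 − 2 = -2.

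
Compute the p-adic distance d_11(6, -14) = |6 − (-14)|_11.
d_11(6, -14) = 1

Step 1 — x − y = 6 − (-14) = 20. Step 2 — v_11(20) = 0 (factor: 20 = (11^0 · 20); the sign does not affect v_p). Step 3 — |x − y|_11 = 11^{0} = 1.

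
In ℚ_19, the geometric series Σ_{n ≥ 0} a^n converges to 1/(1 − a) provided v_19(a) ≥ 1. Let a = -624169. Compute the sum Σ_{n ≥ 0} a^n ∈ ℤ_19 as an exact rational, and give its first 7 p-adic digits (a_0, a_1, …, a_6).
Σ a^n = 1/(1 − a) = 1/624170;  first 7 digits = (1, 0, 0, 4, 14, 18, 15)

v_19(a) = 3 ≥ 1, so the series converges in ℤ_19 to 1/(1 − a) = 1/(1 − (-624169)) = 1/624170. Expand this rational in ℤ_19: compute digits iteratively via d_i = x_i mod 19, x_{i+1} = (x_i − d_i)/19. The first 7 digits are (1, 0, 0, 4, 14, 18, 15).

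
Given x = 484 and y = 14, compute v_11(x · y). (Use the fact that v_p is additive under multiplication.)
v_11(6776) = 2

v_p(x) = 2 (factor: 484 = 11^2 · 4); v_p(y) = 0 (factor: 14 = 11^0 · 14). Additivity: v_p(xy) = v_p(x) + v_p(y) = 2 + 0 = 2. (Direct check: xy = 6776 = 11^2 · (56).)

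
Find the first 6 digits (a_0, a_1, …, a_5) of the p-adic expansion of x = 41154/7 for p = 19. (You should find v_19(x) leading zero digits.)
(a_0, …, a_5) = (0, 0, 0, 9, 5, 16)

v_19(41154/7) = 3, so a_0 = ... = a_2 = 0. Factor out: x = 19^3 · u with u = 6/7 a unit in ℤ_19. Expand u iteratively via a_{v+i} = u_i mod 19, u_{i+1} = (u_i − a_{v+i})/19:
  u_0 = 6/7;  a_3 = 9;  u_1 = (u_0 − 9)/19 = -3/7
  u_1 = -3/7;  a_4 = 5;  u_2 = (u_1 − 5)/19 = -2/7
  u_2 = -2/7;  a_5 = 16;  u_3 = (u_2 − 16)/19 = -6/7
Digits: (0, 0, 0, 9, 5, 16).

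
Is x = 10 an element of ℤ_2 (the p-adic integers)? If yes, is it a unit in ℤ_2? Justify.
x ∈ ℤ_2 but not a unit; v_2(x) = 1 > 0

ℤ_2 = {x ∈ ℚ_2 : v_2(x) ≥ 0} and ℤ_2^× = {x ∈ ℤ_2 : v_2(x) = 0}. Here v_2(10) = v_2(num) − v_2(den) = 1; compare against these criteria.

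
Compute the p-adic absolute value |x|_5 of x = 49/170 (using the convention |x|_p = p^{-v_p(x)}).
|49/170|_5 = 5

Step 1 — compute v_5(x) by factoring powers of 5 out of the numerator and denominator: v_5(49/170) = -1. Step 2 — apply |x|_p = p^{-v_p(x)} = 5^{1} = 5.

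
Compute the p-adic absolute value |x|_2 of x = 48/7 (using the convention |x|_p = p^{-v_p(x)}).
|48/7|_2 = 1/16

Step 1 — compute v_2(x) by factoring powers of 2 out of the numerator and denominator: v_2(48/7) = 4. Step 2 — apply |x|_p = p^{-v_p(x)} = 2^{-4} = 1/16.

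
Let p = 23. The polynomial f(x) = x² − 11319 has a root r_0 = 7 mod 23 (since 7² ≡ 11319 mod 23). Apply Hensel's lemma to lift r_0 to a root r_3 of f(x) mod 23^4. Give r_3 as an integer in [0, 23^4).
r_3 = 240449 (mod 279841)

Hensel's recurrence: r_{i+1} = r_i − f(r_i)·(f′(r_i))^{-1} mod 23^{i+2}, with f′(x) = 2x. Iterate:
  r_0 = 7 (mod 23)
  r_1 = 283 (mod 529)
  r_2 = 9276 (mod 12167)
  r_3 = 240449 (mod 279841)
Final: r_3 = 240449, and one checks f(r_3) ≡ 0 mod 23^4.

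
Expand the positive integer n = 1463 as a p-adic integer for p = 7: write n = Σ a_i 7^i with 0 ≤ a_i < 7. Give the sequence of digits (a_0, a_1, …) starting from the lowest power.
(a_0, a_1, …) = (0, 6, 1, 4)

Repeated division by 7 gives the digits low-to-high: 1463 = 6·7^1 + 1·7^2 + 4·7^3. Digit sequence: (0, 6, 1, 4).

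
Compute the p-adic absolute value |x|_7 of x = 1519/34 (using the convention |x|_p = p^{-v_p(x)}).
|1519/34|_7 = 1/49

Step 1 — compute v_7(x) by factoring powers of 7 out of the numerator and denominator: v_7(1519/34) = 2. Step 2 — apply |x|_p = p^{-v_p(x)} = 7^{-2} = 1/49.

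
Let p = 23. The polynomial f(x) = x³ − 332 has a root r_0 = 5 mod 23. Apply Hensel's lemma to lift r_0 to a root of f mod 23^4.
r_3 = 278029 (mod 279841)

Hensel: r_{i+1} = r_i − f(r_i)/f′(r_i) mod 23^{i+2}, where f′(x) = 3x². Iterate:
  r_0 = 5 (mod 23)
  r_1 = 304 (mod 529)
  r_2 = 10355 (mod 12167)
  r_3 = 278029 (mod 279841)
Final: r = 278029 with f(r) ≡ 0 mod 23^4.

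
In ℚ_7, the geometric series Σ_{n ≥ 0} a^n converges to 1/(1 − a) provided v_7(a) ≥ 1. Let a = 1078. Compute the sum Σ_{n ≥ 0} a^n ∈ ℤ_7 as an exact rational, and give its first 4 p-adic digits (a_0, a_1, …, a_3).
Σ a^n = 1/(1 − a) = -1/1077;  first 4 digits = (1, 0, 1, 3)

v_7(a) = 2 ≥ 1, so the series converges in ℤ_7 to 1/(1 − a) = 1/(1 − 1078) = -1/1077. Expand this rational in ℤ_7: compute digits iteratively via d_i = x_i mod 7, x_{i+1} = (x_i − d_i)/7. The first 4 digits are (1, 0, 1, 3).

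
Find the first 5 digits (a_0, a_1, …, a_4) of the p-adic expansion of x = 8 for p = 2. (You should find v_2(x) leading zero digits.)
(a_0, …, a_4) = (0, 0, 0, 1, 0)

v_2(8) = 3, so a_0 = ... = a_2 = 0. Factor out: x = 2^3 · u with u = 1 a unit in ℤ_2. Expand u iteratively via a_{v+i} = u_i mod 2, u_{i+1} = (u_i − a_{v+i})/2:
  u_0 = 1;  a_3 = 1;  u_1 = (u_0 − 1)/2 = 0
  u_1 = 0;  a_4 = 0;  u_2 = (u_1 − 0)/2 = 0
Digits: (0, 0, 0, 1, 0).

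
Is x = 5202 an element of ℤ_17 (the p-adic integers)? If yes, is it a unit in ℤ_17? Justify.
x ∈ ℤ_17 but not a unit; v_17(x) = 2 > 0

ℤ_17 = {x ∈ ℚ_17 : v_17(x) ≥ 0} and ℤ_17^× = {x ∈ ℤ_17 : v_17(x) = 0}. Here v_17(5202) = v_17(num) − v_17(den) = 2; compare against these criteria.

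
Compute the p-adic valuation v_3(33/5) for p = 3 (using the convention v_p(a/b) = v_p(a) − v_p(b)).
v_3(33/5) = 1

Factor powers of 3 from the numerator and denominator of the reduced fraction: 33 = 3^1 · 11 and 5 = 3^0 · 5. Apply v_p(a/b) = v_p(a) − v_p(b): v_3(33/5) = 1 − 0 = 1.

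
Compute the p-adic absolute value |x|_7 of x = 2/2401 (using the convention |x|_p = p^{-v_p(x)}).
|2/2401|_7 = 2401

Step 1 — compute v_7(x) by factoring powers of 7 out of the numerator and denominator: v_7(2/2401) = -4. Step 2 — apply |x|_p = p^{-v_p(x)} = 7^{4} = 2401.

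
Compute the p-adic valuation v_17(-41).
v_17(-41) = 0

v_17(n) is the largest exponent k such that 17^k divides n. Factor out: -41 = -17^0 · 41. (Sign doesn't affect v_p.) So v_17(-41) = 0.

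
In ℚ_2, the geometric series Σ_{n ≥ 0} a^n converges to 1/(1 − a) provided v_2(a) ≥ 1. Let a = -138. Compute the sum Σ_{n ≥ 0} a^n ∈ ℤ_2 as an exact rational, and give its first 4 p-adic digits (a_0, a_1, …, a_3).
Σ a^n = 1/(1 − a) = 1/139;  first 4 digits = (1, 1, 0, 0)

v_2(a) = 1 ≥ 1, so the series converges in ℤ_2 to 1/(1 − a) = 1/(1 − (-138)) = 1/139. Expand this rational in ℤ_2: compute digits iteratively via d_i = x_i mod 2, x_{i+1} = (x_i − d_i)/2. The first 4 digits are (1, 1, 0, 0).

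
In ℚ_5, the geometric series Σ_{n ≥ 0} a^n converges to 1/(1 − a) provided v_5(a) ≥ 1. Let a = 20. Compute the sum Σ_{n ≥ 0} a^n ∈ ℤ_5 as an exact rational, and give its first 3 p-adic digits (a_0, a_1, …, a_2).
Σ a^n = 1/(1 − a) = -1/19;  first 3 digits = (1, 4, 1)

v_5(a) = 1 ≥ 1, so the series converges in ℤ_5 to 1/(1 − a) = 1/(1 − 20) = -1/19. Expand this rational in ℤ_5: compute digits iteratively via d_i = x_i mod 5, x_{i+1} = (x_i − d_i)/5. The first 3 digits are (1, 4, 1).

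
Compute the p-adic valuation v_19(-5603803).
v_19(-5603803) = 4

v_19(n) is the largest exponent k such that 19^k divides n. Factor out: -5603803 = -19^4 · 43. (Sign doesn't affect v_p.) So v_19(-5603803) = 4.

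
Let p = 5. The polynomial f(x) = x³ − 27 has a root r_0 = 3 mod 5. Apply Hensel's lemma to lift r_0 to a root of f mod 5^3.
r_2 = 3 (mod 125)

Hensel: r_{i+1} = r_i − f(r_i)/f′(r_i) mod 5^{i+2}, where f′(x) = 3x². Iterate:
  r_0 = 3 (mod 5)
  r_1 = 3 (mod 25)
  r_2 = 3 (mod 125)
Final: r = 3 with f(r) ≡ 0 mod 5^3.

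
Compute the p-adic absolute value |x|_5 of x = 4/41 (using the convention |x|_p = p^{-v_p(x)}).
|4/41|_5 = 1

Step 1 — compute v_5(x) by factoring powers of 5 out of the numerator and denominator: v_5(4/41) = 0. Step 2 — apply |x|_p = p^{-v_p(x)} = 5^{0} = 1.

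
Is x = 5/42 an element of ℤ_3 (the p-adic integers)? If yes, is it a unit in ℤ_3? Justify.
x ∉ ℤ_3 (v_3(x) = -1 < 0)

ℤ_3 = {x ∈ ℚ_3 : v_3(x) ≥ 0} and ℤ_3^× = {x ∈ ℤ_3 : v_3(x) = 0}. Here v_3(5/42) = v_3(num) − v_3(den) = -1; compare against these criteria.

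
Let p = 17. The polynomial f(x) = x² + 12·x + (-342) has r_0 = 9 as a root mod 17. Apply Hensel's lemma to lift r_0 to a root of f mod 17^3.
r_2 = 1777 (mod 4913)

Hensel: r_{i+1} = r_i − f(r_i)·(f′(r_i))^{-1} mod 17^{i+2}, f′(x) = 2x + 12. Iterate:
  r_0 = 9 (mod 17)
  r_1 = 43 (mod 289)
  r_2 = 1777 (mod 4913)
Final: r = 1777 satisfies f(r) ≡ 0 mod 17^3.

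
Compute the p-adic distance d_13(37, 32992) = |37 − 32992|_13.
d_13(37, 32992) = 1/2197

Step 1 — x − y = 37 − 32992 = -32955. Step 2 — v_13(-32955) = 3 (factor: -32955 = −(13^3 · 15); the sign does not affect v_p). Step 3 — |x − y|_13 = 13^{-3} = 1/2197.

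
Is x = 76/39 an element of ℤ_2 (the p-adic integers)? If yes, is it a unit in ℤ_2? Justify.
x ∈ ℤ_2 but not a unit; v_2(x) = 2 > 0

ℤ_2 = {x ∈ ℚ_2 : v_2(x) ≥ 0} and ℤ_2^× = {x ∈ ℤ_2 : v_2(x) = 0}. Here v_2(76/39) = v_2(num) − v_2(den) = 2; compare against these criteria.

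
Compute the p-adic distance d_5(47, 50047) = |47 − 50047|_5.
d_5(47, 50047) = 1/3125

Step 1 — x − y = 47 − 50047 = -50000. Step 2 — v_5(-50000) = 5 (factor: -50000 = −(5^5 · 16); the sign does not affect v_p). Step 3 — |x − y|_5 = 5^{-5} = 1/3125.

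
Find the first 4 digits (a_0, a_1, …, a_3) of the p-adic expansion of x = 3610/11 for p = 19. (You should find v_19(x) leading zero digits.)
(a_0, …, a_3) = (0, 0, 13, 8)

v_19(3610/11) = 2, so a_0 = ... = a_1 = 0. Factor out: x = 19^2 · u with u = 10/11 a unit in ℤ_19. Expand u iteratively via a_{v+i} = u_i mod 19, u_{i+1} = (u_i − a_{v+i})/19:
  u_0 = 10/11;  a_2 = 13;  u_1 = (u_0 − 13)/19 = -7/11
  u_1 = -7/11;  a_3 = 8;  u_2 = (u_1 − 8)/19 = -5/11
Digits: (0, 0, 13, 8).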